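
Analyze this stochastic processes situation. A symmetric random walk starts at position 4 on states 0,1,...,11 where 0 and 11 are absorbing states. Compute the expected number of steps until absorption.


For symmetric RW on 0,...,N with absorbing barriers, E(i) = i*(N-i)
E(4) = 4 * 7 = 28

28


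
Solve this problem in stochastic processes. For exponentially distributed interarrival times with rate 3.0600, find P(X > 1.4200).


P(X > t) = exp(-lambda * t)
= exp(-3.0600 * 1.4200)
= exp(-4.3452) = 0.0130

0.0130


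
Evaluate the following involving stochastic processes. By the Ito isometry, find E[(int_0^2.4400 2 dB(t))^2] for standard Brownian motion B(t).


By Ito isometry: E[(int f dB)^2] = int f^2 dt
= 2^2 * 2.4400
= 4 * 2.4400 = 9.7600

9.7600


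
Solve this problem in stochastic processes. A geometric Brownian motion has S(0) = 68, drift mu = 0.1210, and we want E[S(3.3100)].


E[S(t)] = S(0) * exp(mu * t)
= 68 * exp(0.1210 * 3.3100)
= 68 * 1.4926
= 101.4958

101.4958


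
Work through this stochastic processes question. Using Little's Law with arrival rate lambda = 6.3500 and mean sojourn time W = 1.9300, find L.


Little's Law: L = lambda * W
= 6.3500 * 1.9300
= 12.2555

12.2555


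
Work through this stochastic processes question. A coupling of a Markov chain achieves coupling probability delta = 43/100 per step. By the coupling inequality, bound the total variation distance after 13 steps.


TV distance bound <= (1-delta)^n
= (1 - 0.4300)^13
= 0.5700^13
= 6.7046e-04

6.7046e-04


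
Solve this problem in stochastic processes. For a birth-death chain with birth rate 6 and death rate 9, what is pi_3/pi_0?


For birth-death process, pi_n/pi_0 = (lambda/mu)^n
= (6/9)^3
= 0.2963

0.2963


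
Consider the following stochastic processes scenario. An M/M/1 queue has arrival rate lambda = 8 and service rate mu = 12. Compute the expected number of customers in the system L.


rho = 8/12 = 0.6667
L = rho/(1-rho)
= 0.6667/0.3333
= 2.0000

2.0000


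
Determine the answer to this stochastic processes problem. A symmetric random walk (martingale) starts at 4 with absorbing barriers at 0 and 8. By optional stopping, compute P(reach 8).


By optional stopping theorem: E(M at tau) = M(0) = 4
P(hit 8)*8 + P(hit 0)*0 = 4
P(hit 8) = (4 - 0)/(8 - 0) = 1/2 = 0.5000

0.5000


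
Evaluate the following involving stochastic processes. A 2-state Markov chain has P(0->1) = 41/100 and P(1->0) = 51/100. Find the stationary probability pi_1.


Stationary distribution: pi_0 = p10/(p01+p10), pi_1 = p01/(p01+p10)
p01 = 0.4100, p10 = 0.5100
pi_1 = 0.4457

0.4457


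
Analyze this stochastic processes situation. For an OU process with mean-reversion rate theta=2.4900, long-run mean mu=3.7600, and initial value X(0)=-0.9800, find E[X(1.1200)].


E[X(t)] = mu + (X(0) - mu)*exp(-theta*t)
= 3.7600 + (-0.9800 - 3.7600)*exp(-2.4900*1.1200)
= 3.7600 + -4.7400 * 0.0615
= 3.4685

3.4685


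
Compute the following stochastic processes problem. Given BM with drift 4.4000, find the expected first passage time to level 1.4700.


Expected first passage time = a/mu
= 1.4700/4.4000
= 0.3341

0.3341


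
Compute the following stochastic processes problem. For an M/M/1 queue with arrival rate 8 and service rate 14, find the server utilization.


rho = lambda/mu
= 8/14
= 0.5714

0.5714


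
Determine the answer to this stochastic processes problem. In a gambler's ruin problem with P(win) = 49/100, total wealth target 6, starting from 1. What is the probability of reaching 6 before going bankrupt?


Gambler's ruin formula:
r = q/p = 0.5100/0.4900 = 1.0408
P(win) = (1 - r^i)/(1 - r^N)
= (1 - 1.0408^1)/(1 - 1.0408^6)
= 0.1505

0.1505


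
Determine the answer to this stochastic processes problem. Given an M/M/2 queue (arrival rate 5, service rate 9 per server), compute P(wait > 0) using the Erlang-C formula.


a = lambda/mu = 0.5556
rho = a/c = 0.2778
Erlang-C formula applied:
C(c,a) = 0.1208

0.1208


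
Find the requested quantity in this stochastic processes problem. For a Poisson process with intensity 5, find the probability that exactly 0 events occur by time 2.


P(N(t)=k) = (lambda*t)^k * exp(-lambda*t) / k!
lambda*t = 10
= 10^0 * exp(-10) / 0!
= 1 * 4.5400e-05 / 1
= 4.5400e-05

4.5400e-05


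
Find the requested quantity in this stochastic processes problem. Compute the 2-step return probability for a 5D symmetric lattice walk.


P(return in 2 steps) = P(reverse first step) = 1/(2d)
= 1/10
= 0.1000

0.1000


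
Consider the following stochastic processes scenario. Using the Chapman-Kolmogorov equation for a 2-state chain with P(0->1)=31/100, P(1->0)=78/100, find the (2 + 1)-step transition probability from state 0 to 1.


P^3 = P^2 * P^1
Computing via matrix multiplication of the transition matrix.
Entry (0,1) of P^3 = 0.2846

0.2846


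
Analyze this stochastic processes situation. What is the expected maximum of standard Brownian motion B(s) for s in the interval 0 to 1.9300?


E(max B(s)) = sqrt(2t/pi)
= sqrt(2*1.9300/pi)
= sqrt(1.2287)
= 1.1085

1.1085


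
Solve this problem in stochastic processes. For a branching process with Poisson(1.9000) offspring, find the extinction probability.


Since mu = 1.9000 > 1, extinction prob q < 1.
Solve s = exp(mu*(s-1)) iteratively.
q = 0.2328

0.2328


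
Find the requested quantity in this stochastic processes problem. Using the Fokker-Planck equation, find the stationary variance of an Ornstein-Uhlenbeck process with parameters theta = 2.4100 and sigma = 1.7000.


Stationary variance = sigma^2 / (2*theta)
= 1.7000^2 / (2*2.4100)
= 2.8900 / 4.8200
= 0.5996

0.5996


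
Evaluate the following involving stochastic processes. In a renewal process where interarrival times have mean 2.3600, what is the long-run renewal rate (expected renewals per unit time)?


Long-run renewal rate = 1/E(X)
= 1/2.3600
= 0.4237

0.4237


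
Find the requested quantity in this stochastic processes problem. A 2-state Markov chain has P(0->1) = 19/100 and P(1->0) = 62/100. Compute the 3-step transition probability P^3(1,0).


Computing P^3 by matrix multiplication.
P = [[0.8100, 0.1900], [0.6200, 0.3800]]
After raising P to the power 3:
P^3(1,0) = 0.7602

0.7602


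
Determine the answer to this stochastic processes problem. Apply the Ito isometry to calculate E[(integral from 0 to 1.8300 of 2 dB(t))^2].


By Ito isometry: E[(int f dB)^2] = int f^2 dt
= 2^2 * 1.8300
= 4 * 1.8300 = 7.3200

7.3200


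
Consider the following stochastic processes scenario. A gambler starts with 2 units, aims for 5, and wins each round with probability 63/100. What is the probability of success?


Gambler's ruin formula:
r = q/p = 0.3700/0.6300 = 0.5873
P(win) = (1 - r^i)/(1 - r^N)
= (1 - 0.5873^2)/(1 - 0.5873^5)
= 0.7043

0.7043


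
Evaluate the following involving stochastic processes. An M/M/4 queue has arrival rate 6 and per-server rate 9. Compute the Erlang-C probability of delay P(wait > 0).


a = lambda/mu = 0.6667
rho = a/c = 0.1667
Erlang-C formula applied:
C(c,a) = 0.0051

0.0051


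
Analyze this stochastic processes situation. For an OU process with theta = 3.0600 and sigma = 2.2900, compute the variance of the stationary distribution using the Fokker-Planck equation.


Stationary variance = sigma^2 / (2*theta)
= 2.2900^2 / (2*3.0600)
= 5.2441 / 6.1200
= 0.8569

0.8569


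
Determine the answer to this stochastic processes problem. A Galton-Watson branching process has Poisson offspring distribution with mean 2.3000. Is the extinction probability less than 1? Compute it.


Since mu = 2.3000 > 1, extinction prob q < 1.
Solve s = exp(mu*(s-1)) iteratively.
q = 0.1376

0.1376


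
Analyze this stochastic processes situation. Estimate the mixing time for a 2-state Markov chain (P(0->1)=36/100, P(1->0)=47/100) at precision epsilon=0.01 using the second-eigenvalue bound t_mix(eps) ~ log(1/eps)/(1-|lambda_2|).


lambda_2 = |1 - p01 - p10| = |1 - 0.3600 - 0.4700| = 0.1700
t_mix ~ log(1/eps)/(1 - |lambda_2|)
= log(100)/(1 - 0.1700) = 4.6052/0.8300
= 5.5484

5.5484


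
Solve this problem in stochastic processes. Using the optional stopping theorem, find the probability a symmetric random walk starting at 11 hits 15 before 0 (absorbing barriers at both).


By optional stopping theorem: E(M at tau) = M(0) = 11
P(hit 15)*15 + P(hit 0)*0 = 11
P(hit 15) = (11 - 0)/(15 - 0) = 11/15 = 0.7333

0.7333


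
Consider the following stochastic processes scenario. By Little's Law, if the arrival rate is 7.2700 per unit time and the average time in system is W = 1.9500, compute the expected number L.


Little's Law: L = lambda * W
= 7.2700 * 1.9500
= 14.1765

14.1765


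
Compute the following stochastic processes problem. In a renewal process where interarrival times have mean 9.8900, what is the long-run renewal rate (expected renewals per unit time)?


Long-run renewal rate = 1/E(X)
= 1/9.8900
= 0.1011

0.1011


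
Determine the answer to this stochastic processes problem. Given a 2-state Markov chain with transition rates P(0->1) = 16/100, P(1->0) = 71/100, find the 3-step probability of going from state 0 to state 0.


Computing P^3 by matrix multiplication.
P = [[0.8400, 0.1600], [0.7100, 0.2900]]
After raising P to the power 3:
P^3(0,0) = 0.8165

0.8165


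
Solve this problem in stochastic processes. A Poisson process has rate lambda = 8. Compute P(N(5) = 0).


P(N(t)=k) = (lambda*t)^k * exp(-lambda*t) / k!
lambda*t = 40
= 40^0 * exp(-40) / 0!
= 1 * 4.2484e-18 / 1
= 4.2484e-18

4.2484e-18


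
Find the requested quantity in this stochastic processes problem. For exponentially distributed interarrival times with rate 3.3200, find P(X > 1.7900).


P(X > t) = exp(-lambda * t)
= exp(-3.3200 * 1.7900)
= exp(-5.9428) = 0.0026

0.0026


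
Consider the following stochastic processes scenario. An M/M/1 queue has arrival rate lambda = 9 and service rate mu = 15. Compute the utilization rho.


rho = lambda/mu
= 9/15
= 0.6000

0.6000


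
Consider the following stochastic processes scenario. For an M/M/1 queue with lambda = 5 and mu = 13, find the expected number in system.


rho = 5/13 = 0.3846
L = rho/(1-rho)
= 0.3846/0.6154
= 0.6250

0.6250


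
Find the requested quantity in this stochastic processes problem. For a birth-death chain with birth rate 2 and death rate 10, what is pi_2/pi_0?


For birth-death process, pi_n/pi_0 = (lambda/mu)^n
= (2/10)^2
= 0.0400

0.0400


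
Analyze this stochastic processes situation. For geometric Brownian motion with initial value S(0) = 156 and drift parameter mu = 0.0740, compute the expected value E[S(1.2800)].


E[S(t)] = S(0) * exp(mu * t)
= 156 * exp(0.0740 * 1.2800)
= 156 * 1.0994
= 171.4988

171.4988


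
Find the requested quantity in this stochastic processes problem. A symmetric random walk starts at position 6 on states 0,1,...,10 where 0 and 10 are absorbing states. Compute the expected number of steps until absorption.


For symmetric RW on 0,...,N with absorbing barriers, E(i) = i*(N-i)
E(6) = 6 * 4 = 24

24


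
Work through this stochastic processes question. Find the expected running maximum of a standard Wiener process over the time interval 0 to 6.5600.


E(max B(s)) = sqrt(2t/pi)
= sqrt(2*6.5600/pi)
= sqrt(4.1762)
= 2.0436

2.0436


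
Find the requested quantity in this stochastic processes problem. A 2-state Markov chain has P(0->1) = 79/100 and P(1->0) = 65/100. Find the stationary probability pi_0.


Stationary distribution: pi_0 = p10/(p01+p10), pi_1 = p01/(p01+p10)
p01 = 0.7900, p10 = 0.6500
pi_0 = 0.4514

0.4514


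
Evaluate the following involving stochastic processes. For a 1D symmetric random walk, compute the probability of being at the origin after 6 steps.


P(S(6) = 0) = C(6,3) / 4^3
= 20 / 64
= 0.3125

0.3125


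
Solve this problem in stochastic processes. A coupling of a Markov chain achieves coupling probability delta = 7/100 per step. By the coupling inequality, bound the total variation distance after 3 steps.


TV distance bound <= (1-delta)^n
= (1 - 0.0700)^3
= 0.9300^3
= 0.8044

0.8044


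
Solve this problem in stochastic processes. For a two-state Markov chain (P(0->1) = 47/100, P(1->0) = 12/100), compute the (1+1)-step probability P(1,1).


P^2 = P^1 * P^1
Computing via matrix multiplication of the transition matrix.
Entry (1,1) of P^2 = 0.8308

0.8308


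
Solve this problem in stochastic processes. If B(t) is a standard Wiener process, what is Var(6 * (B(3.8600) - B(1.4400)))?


Var(alpha*(B(t)-B(s))) = alpha^2 * (t-s)
= 6^2 * (3.8600 - 1.4400)
= 36 * 2.4200
= 87.1200

87.1200


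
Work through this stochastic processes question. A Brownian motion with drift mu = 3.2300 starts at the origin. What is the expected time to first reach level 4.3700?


Expected first passage time = a/mu
= 4.3700/3.2300
= 1.3529

1.3529


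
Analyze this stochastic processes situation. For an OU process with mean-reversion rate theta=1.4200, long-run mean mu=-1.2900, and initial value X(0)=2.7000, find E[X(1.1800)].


E[X(t)] = mu + (X(0) - mu)*exp(-theta*t)
= -1.2900 + (2.7000 - -1.2900)*exp(-1.4200*1.1800)
= -1.2900 + 3.9900 * 0.1872
= -0.5431

-0.5431


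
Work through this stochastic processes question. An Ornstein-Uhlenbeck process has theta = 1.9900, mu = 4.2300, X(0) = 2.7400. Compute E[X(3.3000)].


E[X(t)] = mu + (X(0) - mu)*exp(-theta*t)
= 4.2300 + (2.7400 - 4.2300)*exp(-1.9900*3.3000)
= 4.2300 + -1.4900 * 0.0014
= 4.2279

4.2279


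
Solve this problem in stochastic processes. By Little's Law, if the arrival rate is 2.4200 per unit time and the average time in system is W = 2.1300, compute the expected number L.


Little's Law: L = lambda * W
= 2.4200 * 2.1300
= 5.1546

5.1546


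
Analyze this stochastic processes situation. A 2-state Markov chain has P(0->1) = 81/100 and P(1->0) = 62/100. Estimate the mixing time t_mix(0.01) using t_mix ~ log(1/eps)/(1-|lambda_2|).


lambda_2 = |1 - p01 - p10| = |1 - 0.8100 - 0.6200| = 0.4300
t_mix ~ log(1/eps)/(1 - |lambda_2|)
= log(100)/(1 - 0.4300) = 4.6052/0.5700
= 8.0792

8.0792


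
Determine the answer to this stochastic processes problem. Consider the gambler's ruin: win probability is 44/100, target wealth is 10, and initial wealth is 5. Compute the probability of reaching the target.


Gambler's ruin formula:
r = q/p = 0.5600/0.4400 = 1.2727
P(win) = (1 - r^i)/(1 - r^N)
= (1 - 1.2727^5)/(1 - 1.2727^10)
= 0.2304

0.2304


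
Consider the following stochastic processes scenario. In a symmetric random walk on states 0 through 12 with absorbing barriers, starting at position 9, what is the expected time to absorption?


For symmetric RW on 0,...,N with absorbing barriers, E(i) = i*(N-i)
E(9) = 9 * 3 = 27

27


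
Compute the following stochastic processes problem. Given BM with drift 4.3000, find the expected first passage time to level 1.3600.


Expected first passage time = a/mu
= 1.3600/4.3000
= 0.3163

0.3163


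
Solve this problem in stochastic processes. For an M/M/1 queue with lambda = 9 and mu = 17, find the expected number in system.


rho = 9/17 = 0.5294
L = rho/(1-rho)
= 0.5294/0.4706
= 1.1250

1.1250


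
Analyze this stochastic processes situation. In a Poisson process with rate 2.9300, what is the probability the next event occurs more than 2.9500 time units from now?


P(X > t) = exp(-lambda * t)
= exp(-2.9300 * 2.9500)
= exp(-8.6435) = 1.7627e-04

1.7627e-04


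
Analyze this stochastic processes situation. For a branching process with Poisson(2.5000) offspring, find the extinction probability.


Since mu = 2.5000 > 1, extinction prob q < 1.
Solve s = exp(mu*(s-1)) iteratively.
q = 0.1074

0.1074


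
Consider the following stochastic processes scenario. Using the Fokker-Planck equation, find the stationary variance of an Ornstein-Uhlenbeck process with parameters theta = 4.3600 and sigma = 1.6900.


Stationary variance = sigma^2 / (2*theta)
= 1.6900^2 / (2*4.3600)
= 2.8561 / 8.7200
= 0.3275

0.3275


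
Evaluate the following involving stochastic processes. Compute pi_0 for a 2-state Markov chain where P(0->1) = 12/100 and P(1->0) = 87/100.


Stationary distribution: pi_0 = p10/(p01+p10), pi_1 = p01/(p01+p10)
p01 = 0.1200, p10 = 0.8700
pi_0 = 0.8788

0.8788


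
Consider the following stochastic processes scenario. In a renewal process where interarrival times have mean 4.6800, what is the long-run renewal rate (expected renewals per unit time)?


Long-run renewal rate = 1/E(X)
= 1/4.6800
= 0.2137

0.2137


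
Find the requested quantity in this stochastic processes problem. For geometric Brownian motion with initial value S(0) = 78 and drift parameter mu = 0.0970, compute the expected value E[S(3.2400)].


E[S(t)] = S(0) * exp(mu * t)
= 78 * exp(0.0970 * 3.2400)
= 78 * 1.3693
= 106.8033

106.8033


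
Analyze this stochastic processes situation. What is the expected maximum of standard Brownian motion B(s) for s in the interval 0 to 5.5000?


E(max B(s)) = sqrt(2t/pi)
= sqrt(2*5.5000/pi)
= sqrt(3.5014)
= 1.8712

1.8712


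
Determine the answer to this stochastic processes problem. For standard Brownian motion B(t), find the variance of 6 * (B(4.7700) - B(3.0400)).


Var(alpha*(B(t)-B(s))) = alpha^2 * (t-s)
= 6^2 * (4.7700 - 3.0400)
= 36 * 1.7300
= 62.2800

62.2800


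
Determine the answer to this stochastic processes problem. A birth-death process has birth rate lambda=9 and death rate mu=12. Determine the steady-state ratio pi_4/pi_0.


For birth-death process, pi_n/pi_0 = (lambda/mu)^n
= (9/12)^4
= 0.3164

0.3164


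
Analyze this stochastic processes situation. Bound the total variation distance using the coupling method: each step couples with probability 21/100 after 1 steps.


TV distance bound <= (1-delta)^n
= (1 - 0.2100)^1
= 0.7900^1
= 0.7900

0.7900


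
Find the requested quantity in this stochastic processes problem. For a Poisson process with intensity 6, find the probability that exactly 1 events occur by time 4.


P(N(t)=k) = (lambda*t)^k * exp(-lambda*t) / k!
lambda*t = 24
= 24^1 * exp(-24) / 1!
= 24 * 3.7751e-11 / 1
= 9.0603e-10

9.0603e-10


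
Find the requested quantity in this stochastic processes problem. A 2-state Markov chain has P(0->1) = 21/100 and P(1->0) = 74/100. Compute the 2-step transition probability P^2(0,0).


Computing P^2 by matrix multiplication.
P = [[0.7900, 0.2100], [0.7400, 0.2600]]
After raising P to the power 2:
P^2(0,0) = 0.7795

0.7795


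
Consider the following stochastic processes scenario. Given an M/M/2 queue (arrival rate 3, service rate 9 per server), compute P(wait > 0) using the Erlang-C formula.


a = lambda/mu = 0.3333
rho = a/c = 0.1667
Erlang-C formula applied:
C(c,a) = 0.0476

0.0476


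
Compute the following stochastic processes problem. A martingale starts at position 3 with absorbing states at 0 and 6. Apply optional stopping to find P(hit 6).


By optional stopping theorem: E(M at tau) = M(0) = 3
P(hit 6)*6 + P(hit 0)*0 = 3
P(hit 6) = (3 - 0)/(6 - 0) = 1/2 = 0.5000

0.5000


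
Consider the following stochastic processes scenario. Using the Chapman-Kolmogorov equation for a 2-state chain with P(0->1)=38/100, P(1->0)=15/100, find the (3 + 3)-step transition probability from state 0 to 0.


P^6 = P^3 * P^3
Computing via matrix multiplication of the transition matrix.
Entry (0,0) of P^6 = 0.2907

0.2907


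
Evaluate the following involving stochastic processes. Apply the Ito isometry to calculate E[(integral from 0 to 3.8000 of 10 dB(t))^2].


By Ito isometry: E[(int f dB)^2] = int f^2 dt
= 10^2 * 3.8000
= 100 * 3.8000 = 380.0000

380.0000


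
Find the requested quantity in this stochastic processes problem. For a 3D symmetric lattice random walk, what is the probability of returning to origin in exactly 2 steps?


P(return in 2 steps) = P(reverse first step) = 1/(2d)
= 1/6
= 0.1667

0.1667


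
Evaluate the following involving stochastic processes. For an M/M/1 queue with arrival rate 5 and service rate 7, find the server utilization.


rho = lambda/mu
= 5/7
= 0.7143

0.7143


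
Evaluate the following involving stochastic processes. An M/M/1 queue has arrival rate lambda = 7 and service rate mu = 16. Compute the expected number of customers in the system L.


rho = 7/16 = 0.4375
L = rho/(1-rho)
= 0.4375/0.5625
= 0.7778

0.7778


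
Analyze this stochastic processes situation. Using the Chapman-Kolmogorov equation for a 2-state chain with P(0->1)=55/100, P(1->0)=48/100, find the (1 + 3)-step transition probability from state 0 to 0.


P^4 = P^1 * P^3
Computing via matrix multiplication of the transition matrix.
Entry (0,0) of P^4 = 0.4660

0.4660


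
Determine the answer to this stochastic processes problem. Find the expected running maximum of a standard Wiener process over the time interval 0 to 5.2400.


E(max B(s)) = sqrt(2t/pi)
= sqrt(2*5.2400/pi)
= sqrt(3.3359)
= 1.8264

1.8264


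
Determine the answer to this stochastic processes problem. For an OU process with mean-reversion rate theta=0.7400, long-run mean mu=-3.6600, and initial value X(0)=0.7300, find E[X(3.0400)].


E[X(t)] = mu + (X(0) - mu)*exp(-theta*t)
= -3.6600 + (0.7300 - -3.6600)*exp(-0.7400*3.0400)
= -3.6600 + 4.3900 * 0.1054
= -3.1971

-3.1971


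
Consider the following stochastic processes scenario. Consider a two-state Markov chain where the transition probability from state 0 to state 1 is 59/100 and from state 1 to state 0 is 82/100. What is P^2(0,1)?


Computing P^2 by matrix multiplication.
P = [[0.4100, 0.5900], [0.8200, 0.1800]]
After raising P to the power 2:
P^2(0,1) = 0.3481

0.3481


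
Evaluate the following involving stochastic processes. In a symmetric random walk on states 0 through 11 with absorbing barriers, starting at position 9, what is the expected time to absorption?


For symmetric RW on 0,...,N with absorbing barriers, E(i) = i*(N-i)
E(9) = 9 * 2 = 18

18


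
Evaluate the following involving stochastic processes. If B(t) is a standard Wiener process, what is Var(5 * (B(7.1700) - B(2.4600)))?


Var(alpha*(B(t)-B(s))) = alpha^2 * (t-s)
= 5^2 * (7.1700 - 2.4600)
= 25 * 4.7100
= 117.7500

117.7500


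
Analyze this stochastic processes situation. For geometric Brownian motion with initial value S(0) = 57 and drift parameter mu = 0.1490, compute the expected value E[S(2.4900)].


E[S(t)] = S(0) * exp(mu * t)
= 57 * exp(0.1490 * 2.4900)
= 57 * 1.4492
= 82.6043

82.6043


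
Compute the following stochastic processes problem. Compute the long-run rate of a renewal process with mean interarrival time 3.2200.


Long-run renewal rate = 1/E(X)
= 1/3.2200
= 0.3106

0.3106


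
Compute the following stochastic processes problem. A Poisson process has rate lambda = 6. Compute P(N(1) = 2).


P(N(t)=k) = (lambda*t)^k * exp(-lambda*t) / k!
lambda*t = 6
= 6^2 * exp(-6) / 2!
= 36 * 0.0025 / 2
= 0.0446

0.0446


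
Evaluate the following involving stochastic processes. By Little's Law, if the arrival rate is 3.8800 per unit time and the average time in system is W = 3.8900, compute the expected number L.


Little's Law: L = lambda * W
= 3.8800 * 3.8900
= 15.0932

15.0932


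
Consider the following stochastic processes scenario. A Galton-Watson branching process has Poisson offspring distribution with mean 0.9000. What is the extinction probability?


Since mu = 0.9000 <= 1, extinction probability = 1.

1.0000


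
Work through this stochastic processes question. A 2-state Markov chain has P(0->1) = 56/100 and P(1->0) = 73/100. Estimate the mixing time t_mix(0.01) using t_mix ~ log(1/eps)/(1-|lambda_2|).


lambda_2 = |1 - p01 - p10| = |1 - 0.5600 - 0.7300| = 0.2900
t_mix ~ log(1/eps)/(1 - |lambda_2|)
= log(100)/(1 - 0.2900) = 4.6052/0.7100
= 6.4862

6.4862


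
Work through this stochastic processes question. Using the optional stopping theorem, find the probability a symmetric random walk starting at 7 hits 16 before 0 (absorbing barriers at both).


By optional stopping theorem: E(M at tau) = M(0) = 7
P(hit 16)*16 + P(hit 0)*0 = 7
P(hit 16) = (7 - 0)/(16 - 0) = 7/16 = 0.4375

0.4375


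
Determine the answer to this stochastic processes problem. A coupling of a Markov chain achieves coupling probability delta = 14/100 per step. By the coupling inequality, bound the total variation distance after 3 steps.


TV distance bound <= (1-delta)^n
= (1 - 0.1400)^3
= 0.8600^3
= 0.6361

0.6361


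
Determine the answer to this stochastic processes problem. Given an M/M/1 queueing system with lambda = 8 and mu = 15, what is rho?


rho = lambda/mu
= 8/15
= 0.5333

0.5333


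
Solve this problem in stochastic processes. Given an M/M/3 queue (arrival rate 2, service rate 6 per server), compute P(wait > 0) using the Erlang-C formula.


a = lambda/mu = 0.3333
rho = a/c = 0.1111
Erlang-C formula applied:
C(c,a) = 0.0050

0.0050


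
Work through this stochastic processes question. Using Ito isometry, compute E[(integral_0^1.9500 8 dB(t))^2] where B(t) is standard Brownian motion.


By Ito isometry: E[(int f dB)^2] = int f^2 dt
= 8^2 * 1.9500
= 64 * 1.9500 = 124.8000

124.8000


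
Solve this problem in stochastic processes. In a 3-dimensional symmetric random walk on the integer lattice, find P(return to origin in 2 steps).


P(return in 2 steps) = P(reverse first step) = 1/(2d)
= 1/6
= 0.1667

0.1667


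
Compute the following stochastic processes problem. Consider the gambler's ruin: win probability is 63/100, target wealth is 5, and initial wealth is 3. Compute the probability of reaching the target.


Gambler's ruin formula:
r = q/p = 0.3700/0.6300 = 0.5873
P(win) = (1 - r^i)/(1 - r^N)
= (1 - 0.5873^3)/(1 - 0.5873^5)
= 0.8573

0.8573


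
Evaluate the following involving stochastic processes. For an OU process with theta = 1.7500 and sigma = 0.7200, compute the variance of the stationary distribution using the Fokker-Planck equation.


Stationary variance = sigma^2 / (2*theta)
= 0.7200^2 / (2*1.7500)
= 0.5184 / 3.5000
= 0.1481

0.1481


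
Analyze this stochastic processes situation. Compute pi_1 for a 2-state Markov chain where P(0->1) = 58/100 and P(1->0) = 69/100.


Stationary distribution: pi_0 = p10/(p01+p10), pi_1 = p01/(p01+p10)
p01 = 0.5800, p10 = 0.6900
pi_1 = 0.4567

0.4567


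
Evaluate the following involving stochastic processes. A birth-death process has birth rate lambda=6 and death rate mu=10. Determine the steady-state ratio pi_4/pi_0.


For birth-death process, pi_n/pi_0 = (lambda/mu)^n
= (6/10)^4
= 0.1296

0.1296


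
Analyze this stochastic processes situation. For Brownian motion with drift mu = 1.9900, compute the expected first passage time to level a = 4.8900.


Expected first passage time = a/mu
= 4.8900/1.9900
= 2.4573

2.4573


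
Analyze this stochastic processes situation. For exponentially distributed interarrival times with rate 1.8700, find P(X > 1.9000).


P(X > t) = exp(-lambda * t)
= exp(-1.8700 * 1.9000)
= exp(-3.5530) = 0.0286

0.0286


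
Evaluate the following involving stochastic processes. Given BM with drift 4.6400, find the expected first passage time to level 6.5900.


Expected first passage time = a/mu
= 6.5900/4.6400
= 1.4203

1.4203


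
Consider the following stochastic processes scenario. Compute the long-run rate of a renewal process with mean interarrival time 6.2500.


Long-run renewal rate = 1/E(X)
= 1/6.2500
= 0.1600

0.1600


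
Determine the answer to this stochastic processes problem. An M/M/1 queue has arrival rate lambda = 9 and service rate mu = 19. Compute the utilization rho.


rho = lambda/mu
= 9/19
= 0.4737

0.4737


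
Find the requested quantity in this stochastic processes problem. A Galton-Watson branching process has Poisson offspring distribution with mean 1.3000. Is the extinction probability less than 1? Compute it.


Since mu = 1.3000 > 1, extinction prob q < 1.
Solve s = exp(mu*(s-1)) iteratively.
q = 0.5770

0.5770


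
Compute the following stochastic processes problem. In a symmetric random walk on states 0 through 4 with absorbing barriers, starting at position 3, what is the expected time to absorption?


For symmetric RW on 0,...,N with absorbing barriers, E(i) = i*(N-i)
E(3) = 3 * 1 = 3

3


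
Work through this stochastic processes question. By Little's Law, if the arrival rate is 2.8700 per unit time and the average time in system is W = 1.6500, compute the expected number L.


Little's Law: L = lambda * W
= 2.8700 * 1.6500
= 4.7355

4.7355


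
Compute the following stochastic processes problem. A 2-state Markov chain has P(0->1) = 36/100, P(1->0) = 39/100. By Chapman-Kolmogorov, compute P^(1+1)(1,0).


P^2 = P^1 * P^1
Computing via matrix multiplication of the transition matrix.
Entry (1,0) of P^2 = 0.4875

0.4875


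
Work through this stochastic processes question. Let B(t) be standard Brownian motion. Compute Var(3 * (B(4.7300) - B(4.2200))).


Var(alpha*(B(t)-B(s))) = alpha^2 * (t-s)
= 3^2 * (4.7300 - 4.2200)
= 9 * 0.5100
= 4.5900

4.5900


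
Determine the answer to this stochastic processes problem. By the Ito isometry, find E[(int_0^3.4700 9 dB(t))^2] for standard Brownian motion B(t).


By Ito isometry: E[(int f dB)^2] = int f^2 dt
= 9^2 * 3.4700
= 81 * 3.4700 = 281.0700

281.0700


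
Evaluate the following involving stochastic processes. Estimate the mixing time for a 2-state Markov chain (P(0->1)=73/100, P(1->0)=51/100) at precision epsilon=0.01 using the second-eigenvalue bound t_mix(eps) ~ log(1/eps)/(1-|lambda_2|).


lambda_2 = |1 - p01 - p10| = |1 - 0.7300 - 0.5100| = 0.2400
t_mix ~ log(1/eps)/(1 - |lambda_2|)
= log(100)/(1 - 0.2400) = 4.6052/0.7600
= 6.0594

6.0594


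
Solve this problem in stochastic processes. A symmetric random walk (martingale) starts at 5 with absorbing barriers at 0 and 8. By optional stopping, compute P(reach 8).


By optional stopping theorem: E(M at tau) = M(0) = 5
P(hit 8)*8 + P(hit 0)*0 = 5
P(hit 8) = (5 - 0)/(8 - 0) = 5/8 = 0.6250

0.6250


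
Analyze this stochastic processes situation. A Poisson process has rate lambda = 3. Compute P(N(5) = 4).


P(N(t)=k) = (lambda*t)^k * exp(-lambda*t) / k!
lambda*t = 15
= 15^4 * exp(-15) / 4!
= 50625 * 3.0590e-07 / 24
= 6.4526e-04

6.4526e-04


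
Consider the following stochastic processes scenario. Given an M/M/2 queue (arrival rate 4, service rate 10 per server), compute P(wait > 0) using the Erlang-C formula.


a = lambda/mu = 0.4000
rho = a/c = 0.2000
Erlang-C formula applied:
C(c,a) = 0.0667

0.0667


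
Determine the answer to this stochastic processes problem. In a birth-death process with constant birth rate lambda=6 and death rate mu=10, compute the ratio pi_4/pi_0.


For birth-death process, pi_n/pi_0 = (lambda/mu)^n
= (6/10)^4
= 0.1296

0.1296


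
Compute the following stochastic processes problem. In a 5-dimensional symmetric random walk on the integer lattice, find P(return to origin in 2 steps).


P(return in 2 steps) = P(reverse first step) = 1/(2d)
= 1/10
= 0.1000

0.1000


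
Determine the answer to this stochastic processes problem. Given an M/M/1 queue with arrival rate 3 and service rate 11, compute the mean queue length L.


rho = 3/11 = 0.2727
L = rho/(1-rho)
= 0.2727/0.7273
= 0.3750

0.3750


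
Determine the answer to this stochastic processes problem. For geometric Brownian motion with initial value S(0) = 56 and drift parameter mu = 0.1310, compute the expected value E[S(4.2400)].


E[S(t)] = S(0) * exp(mu * t)
= 56 * exp(0.1310 * 4.2400)
= 56 * 1.7427
= 97.5916

97.5916


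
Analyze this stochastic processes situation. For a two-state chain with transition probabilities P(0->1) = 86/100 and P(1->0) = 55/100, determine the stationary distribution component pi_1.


Stationary distribution: pi_0 = p10/(p01+p10), pi_1 = p01/(p01+p10)
p01 = 0.8600, p10 = 0.5500
pi_1 = 0.6099

0.6099


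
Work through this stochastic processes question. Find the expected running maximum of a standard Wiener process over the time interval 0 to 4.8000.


E(max B(s)) = sqrt(2t/pi)
= sqrt(2*4.8000/pi)
= sqrt(3.0558)
= 1.7481

1.7481


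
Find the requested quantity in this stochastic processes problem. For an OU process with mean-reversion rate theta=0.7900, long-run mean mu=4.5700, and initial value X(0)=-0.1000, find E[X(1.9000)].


E[X(t)] = mu + (X(0) - mu)*exp(-theta*t)
= 4.5700 + (-0.1000 - 4.5700)*exp(-0.7900*1.9000)
= 4.5700 + -4.6700 * 0.2229
= 3.5290

3.5290


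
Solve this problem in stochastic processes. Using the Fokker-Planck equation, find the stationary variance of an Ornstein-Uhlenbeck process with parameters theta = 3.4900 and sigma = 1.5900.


Stationary variance = sigma^2 / (2*theta)
= 1.5900^2 / (2*3.4900)
= 2.5281 / 6.9800
= 0.3622

0.3622


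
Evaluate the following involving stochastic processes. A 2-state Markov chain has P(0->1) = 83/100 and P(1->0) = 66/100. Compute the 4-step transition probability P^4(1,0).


Computing P^4 by matrix multiplication.
P = [[0.1700, 0.8300], [0.6600, 0.3400]]
After raising P to the power 4:
P^4(1,0) = 0.4174

0.4174


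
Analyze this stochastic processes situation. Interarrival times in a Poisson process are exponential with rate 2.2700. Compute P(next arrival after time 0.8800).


P(X > t) = exp(-lambda * t)
= exp(-2.2700 * 0.8800)
= exp(-1.9976) = 0.1357

0.1357


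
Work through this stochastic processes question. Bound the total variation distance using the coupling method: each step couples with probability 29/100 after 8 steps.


TV distance bound <= (1-delta)^n
= (1 - 0.2900)^8
= 0.7100^8
= 0.0646

0.0646


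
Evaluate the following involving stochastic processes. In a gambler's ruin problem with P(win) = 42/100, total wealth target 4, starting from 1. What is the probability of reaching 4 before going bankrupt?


Gambler's ruin formula:
r = q/p = 0.5800/0.4200 = 1.3810
P(win) = (1 - r^i)/(1 - r^N)
= (1 - 1.3810^1)/(1 - 1.3810^4)
= 0.1445

0.1445


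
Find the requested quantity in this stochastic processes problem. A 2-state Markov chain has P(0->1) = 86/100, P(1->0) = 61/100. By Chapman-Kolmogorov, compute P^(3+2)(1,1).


P^5 = P^3 * P^2
Computing via matrix multiplication of the transition matrix.
Entry (1,1) of P^5 = 0.5755

0.5755


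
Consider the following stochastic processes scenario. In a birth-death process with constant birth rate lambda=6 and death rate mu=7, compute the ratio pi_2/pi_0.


For birth-death process, pi_n/pi_0 = (lambda/mu)^n
= (6/7)^2
= 0.7347

0.7347


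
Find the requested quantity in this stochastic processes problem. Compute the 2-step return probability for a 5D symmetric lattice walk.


P(return in 2 steps) = P(reverse first step) = 1/(2d)
= 1/10
= 0.1000

0.1000


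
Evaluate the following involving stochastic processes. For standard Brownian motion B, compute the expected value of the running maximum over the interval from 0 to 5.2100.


E(max B(s)) = sqrt(2t/pi)
= sqrt(2*5.2100/pi)
= sqrt(3.3168)
= 1.8212

1.8212


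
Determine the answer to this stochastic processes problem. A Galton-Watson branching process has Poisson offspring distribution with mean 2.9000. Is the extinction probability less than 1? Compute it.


Since mu = 2.9000 > 1, extinction prob q < 1.
Solve s = exp(mu*(s-1)) iteratively.
q = 0.0668

0.0668


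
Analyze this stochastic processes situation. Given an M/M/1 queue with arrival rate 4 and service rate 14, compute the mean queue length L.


rho = 4/14 = 0.2857
L = rho/(1-rho)
= 0.2857/0.7143
= 0.4000

0.4000


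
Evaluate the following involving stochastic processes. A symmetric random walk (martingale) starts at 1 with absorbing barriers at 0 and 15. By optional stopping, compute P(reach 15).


By optional stopping theorem: E(M at tau) = M(0) = 1
P(hit 15)*15 + P(hit 0)*0 = 1
P(hit 15) = (1 - 0)/(15 - 0) = 1/15 = 0.0667

0.0667


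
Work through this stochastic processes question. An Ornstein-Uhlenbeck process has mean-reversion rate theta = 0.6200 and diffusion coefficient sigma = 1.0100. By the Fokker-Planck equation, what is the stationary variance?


Stationary variance = sigma^2 / (2*theta)
= 1.0100^2 / (2*0.6200)
= 1.0201 / 1.2400
= 0.8227

0.8227


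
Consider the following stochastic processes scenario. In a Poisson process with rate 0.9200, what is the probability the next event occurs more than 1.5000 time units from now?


P(X > t) = exp(-lambda * t)
= exp(-0.9200 * 1.5000)
= exp(-1.3800) = 0.2516

0.2516


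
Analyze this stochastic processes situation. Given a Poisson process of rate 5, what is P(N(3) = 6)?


P(N(t)=k) = (lambda*t)^k * exp(-lambda*t) / k!
lambda*t = 15
= 15^6 * exp(-15) / 6!
= 11390625 * 3.0590e-07 / 720
= 0.0048

0.0048


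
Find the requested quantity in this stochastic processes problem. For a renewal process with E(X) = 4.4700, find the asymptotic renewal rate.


Long-run renewal rate = 1/E(X)
= 1/4.4700
= 0.2237

0.2237


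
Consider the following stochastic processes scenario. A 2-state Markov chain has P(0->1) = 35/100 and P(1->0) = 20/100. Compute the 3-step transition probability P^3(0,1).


Computing P^3 by matrix multiplication.
P = [[0.6500, 0.3500], [0.2000, 0.8000]]
After raising P to the power 3:
P^3(0,1) = 0.5784

0.5784


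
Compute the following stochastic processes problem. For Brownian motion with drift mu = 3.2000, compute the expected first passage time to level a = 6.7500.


Expected first passage time = a/mu
= 6.7500/3.2000
= 2.1094

2.1094


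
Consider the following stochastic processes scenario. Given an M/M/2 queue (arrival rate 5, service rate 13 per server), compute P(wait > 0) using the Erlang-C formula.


a = lambda/mu = 0.3846
rho = a/c = 0.1923
Erlang-C formula applied:
C(c,a) = 0.0620

0.0620


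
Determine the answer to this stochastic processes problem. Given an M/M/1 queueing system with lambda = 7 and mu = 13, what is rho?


rho = lambda/mu
= 7/13
= 0.5385

0.5385


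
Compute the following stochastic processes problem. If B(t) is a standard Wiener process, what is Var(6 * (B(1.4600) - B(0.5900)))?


Var(alpha*(B(t)-B(s))) = alpha^2 * (t-s)
= 6^2 * (1.4600 - 0.5900)
= 36 * 0.8700
= 31.3200

31.3200


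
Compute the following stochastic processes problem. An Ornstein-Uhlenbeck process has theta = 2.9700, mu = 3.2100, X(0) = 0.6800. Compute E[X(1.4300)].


E[X(t)] = mu + (X(0) - mu)*exp(-theta*t)
= 3.2100 + (0.6800 - 3.2100)*exp(-2.9700*1.4300)
= 3.2100 + -2.5300 * 0.0143
= 3.1738

3.1738


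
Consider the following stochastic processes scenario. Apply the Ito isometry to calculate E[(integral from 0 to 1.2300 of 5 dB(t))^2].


By Ito isometry: E[(int f dB)^2] = int f^2 dt
= 5^2 * 1.2300
= 25 * 1.2300 = 30.7500

30.7500


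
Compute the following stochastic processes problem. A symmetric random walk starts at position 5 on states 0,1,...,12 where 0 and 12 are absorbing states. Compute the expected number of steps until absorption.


For symmetric RW on 0,...,N with absorbing barriers, E(i) = i*(N-i)
E(5) = 5 * 7 = 35

35


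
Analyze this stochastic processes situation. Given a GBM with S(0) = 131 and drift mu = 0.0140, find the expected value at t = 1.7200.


E[S(t)] = S(0) * exp(mu * t)
= 131 * exp(0.0140 * 1.7200)
= 131 * 1.0244
= 134.1928

134.1928


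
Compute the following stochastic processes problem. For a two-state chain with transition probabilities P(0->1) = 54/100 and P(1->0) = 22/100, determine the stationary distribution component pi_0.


Stationary distribution: pi_0 = p10/(p01+p10), pi_1 = p01/(p01+p10)
p01 = 0.5400, p10 = 0.2200
pi_0 = 0.2895

0.2895


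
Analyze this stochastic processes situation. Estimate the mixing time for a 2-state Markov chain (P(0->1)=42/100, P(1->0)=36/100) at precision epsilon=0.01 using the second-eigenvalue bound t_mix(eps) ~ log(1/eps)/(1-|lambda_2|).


lambda_2 = |1 - p01 - p10| = |1 - 0.4200 - 0.3600| = 0.2200
t_mix ~ log(1/eps)/(1 - |lambda_2|)
= log(100)/(1 - 0.2200) = 4.6052/0.7800
= 5.9041

5.9041
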